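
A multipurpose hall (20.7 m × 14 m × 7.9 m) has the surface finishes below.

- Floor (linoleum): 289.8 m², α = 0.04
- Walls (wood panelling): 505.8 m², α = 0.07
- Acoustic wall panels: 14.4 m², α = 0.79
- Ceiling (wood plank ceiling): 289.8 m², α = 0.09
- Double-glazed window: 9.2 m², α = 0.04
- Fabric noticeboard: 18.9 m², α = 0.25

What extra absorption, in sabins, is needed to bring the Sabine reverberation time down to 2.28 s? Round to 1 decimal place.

72.1 sabins

Summing Sᵢαᵢ: 11.592 + 35.406 + 11.376 + 26.082 + 0.368 + 4.725 → A₁ = 89.549 sabins.
Target A₂ = 0.161·2289.42/2.28 = 161.665 sabins (V = 2289.42 m³).
ΔA = A₂ − A₁ = 161.665 − 89.549 = 72.1 sabins.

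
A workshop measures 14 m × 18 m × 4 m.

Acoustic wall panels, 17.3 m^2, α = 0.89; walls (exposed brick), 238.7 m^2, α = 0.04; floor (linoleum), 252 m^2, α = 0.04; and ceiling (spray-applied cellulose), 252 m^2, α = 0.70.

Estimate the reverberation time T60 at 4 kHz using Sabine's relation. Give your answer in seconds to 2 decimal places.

Total absorption A = 17.3*0.89 + 238.7*0.04 + 252*0.04 + 252*0.70
  = 15.397 + 9.548 + 10.080 + 176.400 = 211.425 m^2 sabins.
Volume V = 14 × 18 × 4 = 1008 m³.
RT60 = 0.161 · V / A = 0.161 × 1008 / 211.425 = 0.77 s.

0.77 sec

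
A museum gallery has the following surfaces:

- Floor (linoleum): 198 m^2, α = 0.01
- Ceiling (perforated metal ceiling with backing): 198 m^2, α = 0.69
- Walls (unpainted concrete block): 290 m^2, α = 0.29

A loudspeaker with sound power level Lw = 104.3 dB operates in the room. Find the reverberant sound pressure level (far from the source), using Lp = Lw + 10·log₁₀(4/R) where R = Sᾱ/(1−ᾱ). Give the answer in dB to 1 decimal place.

A = 222.700 sabins; S = 686.0 m^2.
ᾱ = 222.700/686.0 = 0.3246; R = Sᾱ/(1−ᾱ) = 222.700/(1−0.3246) = 329.731 m^2.
Lp = Lw + 10 log₁₀(4/R) = 104.3 -19.16 = 85.1 dB.

85.1 dB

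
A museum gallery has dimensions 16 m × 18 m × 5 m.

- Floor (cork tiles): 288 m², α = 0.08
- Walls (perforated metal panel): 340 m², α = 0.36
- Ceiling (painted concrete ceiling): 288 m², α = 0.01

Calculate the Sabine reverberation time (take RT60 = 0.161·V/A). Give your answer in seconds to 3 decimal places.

Equivalent absorption area: A = 288*0.08 + 340*0.36 + 288*0.01 = 148.320 m².
Room volume: 1440 m³.
RT60 = 0.161 · V / A = 0.161 × 1440 / 148.320 = 1.563 s.

1.563 s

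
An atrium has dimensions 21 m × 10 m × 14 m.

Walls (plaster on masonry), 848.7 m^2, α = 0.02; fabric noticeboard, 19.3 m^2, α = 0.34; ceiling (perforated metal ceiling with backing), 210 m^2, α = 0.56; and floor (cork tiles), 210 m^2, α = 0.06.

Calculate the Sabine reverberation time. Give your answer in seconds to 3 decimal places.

3.079 sec

Total absorption A = 848.7*0.02 + 19.3*0.34 + 210*0.56 + 210*0.06
  = 16.974 + 6.562 + 117.600 + 12.600 = 153.736 m^2 sabins.
V = 21·10·14 = 2940 m³.
Sabine: RT60 = 0.161 × 2940 / 153.736 = 3.079 s.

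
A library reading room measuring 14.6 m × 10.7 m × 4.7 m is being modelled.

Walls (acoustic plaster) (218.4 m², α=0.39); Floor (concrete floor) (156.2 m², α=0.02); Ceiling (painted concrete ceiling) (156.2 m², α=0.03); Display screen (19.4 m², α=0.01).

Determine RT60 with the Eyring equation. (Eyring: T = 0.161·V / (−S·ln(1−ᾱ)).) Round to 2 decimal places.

S = Σ Sᵢ = 550.2 m².
Σ(Sᵢαᵢ) = 218.4×0.39 + 156.2×0.02 + 156.2×0.03 + 19.4×0.01 = 93.180.
Mean coefficient ᾱ = A/S = 0.1694.
−S·ln(1−ᾱ) = −550.2 × ln(1 − 0.1694) = 102.121.
V = 14.6 × 10.7 × 4.7 = 734.234 m³.
RT60 = 0.161 × 734.234 / 102.121 = 1.16 s.

1.16 seconds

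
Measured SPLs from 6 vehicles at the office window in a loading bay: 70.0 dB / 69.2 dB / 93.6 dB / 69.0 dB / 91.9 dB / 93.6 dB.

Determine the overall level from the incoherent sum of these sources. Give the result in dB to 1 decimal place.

Σ 10^(Lᵢ/10) = 6.157e+09.
L_total = 10·log₁₀(6.157e+09) = 97.9 dB.

97.9 dB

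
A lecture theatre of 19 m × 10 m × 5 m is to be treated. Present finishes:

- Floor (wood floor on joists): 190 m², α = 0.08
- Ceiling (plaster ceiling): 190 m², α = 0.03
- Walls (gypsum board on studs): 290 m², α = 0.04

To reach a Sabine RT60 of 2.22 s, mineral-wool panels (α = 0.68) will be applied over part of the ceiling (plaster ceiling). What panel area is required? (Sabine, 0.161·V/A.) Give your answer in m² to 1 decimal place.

56.0

Total absorption A₁ = 190·0.08 + 190·0.03 + 290·0.04
  = 15.200 + 5.700 + 11.600 = 32.500 m² sabins.
Required A₂ = 0.161·950/2.22 = 68.896 sabins.
ΔA needed = 68.896 − 32.500 = 36.396 sabins.
Net gain per m²: Δα = 0.68 − 0.03 = 0.65.
Area = ΔA/Δα = 36.396/0.65 = 56.0 m².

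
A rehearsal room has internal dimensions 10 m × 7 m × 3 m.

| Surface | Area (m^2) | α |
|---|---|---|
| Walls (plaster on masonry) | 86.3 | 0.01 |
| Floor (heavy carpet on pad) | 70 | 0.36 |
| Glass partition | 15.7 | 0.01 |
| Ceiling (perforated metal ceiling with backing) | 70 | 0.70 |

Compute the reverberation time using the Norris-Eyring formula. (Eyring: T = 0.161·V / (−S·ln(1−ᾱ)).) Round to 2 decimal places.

Total surface area S = 86.3 + 70 + 15.7 + 70 = 242.0 m^2.
Σ(Sᵢαᵢ) = 86.3·0.01 + 70·0.36 + 15.7·0.01 + 70·0.70 = 75.220.
Mean coefficient ᾱ = A/S = 0.3108.
−S·ln(1−ᾱ) = −242.0 × ln(1 − 0.3108) = 90.078.
V = 10 × 7 × 3 = 210 m³.
RT60 = 0.161 × 210 / 90.078 = 0.38 s.

0.38 seconds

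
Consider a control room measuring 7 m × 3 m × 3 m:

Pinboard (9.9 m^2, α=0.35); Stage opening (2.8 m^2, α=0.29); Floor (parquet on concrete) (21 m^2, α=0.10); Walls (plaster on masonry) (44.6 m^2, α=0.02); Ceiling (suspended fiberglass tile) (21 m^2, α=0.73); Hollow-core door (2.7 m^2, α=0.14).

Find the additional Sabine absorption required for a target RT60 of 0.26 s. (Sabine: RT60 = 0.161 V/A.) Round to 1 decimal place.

16.0 sabins

Equivalent absorption area: A₁ = 9.9·0.35 + 2.8·0.29 + 21·0.10 + 44.6·0.02 + 21·0.73 + 2.7·0.14 = 22.977 m^2.
For T = 0.26 s, need A₂ = 0.161·V/T = 0.161·63/0.26 = 39.012 sabins.
ΔA = A₂ − A₁ = 39.012 − 22.977 = 16.0 sabins.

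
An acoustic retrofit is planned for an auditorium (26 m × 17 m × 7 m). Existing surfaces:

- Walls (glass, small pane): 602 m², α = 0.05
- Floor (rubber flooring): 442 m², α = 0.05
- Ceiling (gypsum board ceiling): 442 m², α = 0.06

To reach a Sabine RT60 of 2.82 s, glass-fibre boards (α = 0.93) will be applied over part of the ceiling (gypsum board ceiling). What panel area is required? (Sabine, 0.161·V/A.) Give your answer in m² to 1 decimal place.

112.6

Total absorption A₁ = 602*0.05 + 442*0.05 + 442*0.06
  = 30.100 + 22.100 + 26.520 = 78.720 m² sabins.
Required A₂ = 0.161·3094/2.82 = 176.643 sabins.
ΔA needed = 176.643 − 78.720 = 97.923 sabins.
Net gain per m²: Δα = 0.93 − 0.06 = 0.87.
Area = ΔA/Δα = 97.923/0.87 = 112.6 m².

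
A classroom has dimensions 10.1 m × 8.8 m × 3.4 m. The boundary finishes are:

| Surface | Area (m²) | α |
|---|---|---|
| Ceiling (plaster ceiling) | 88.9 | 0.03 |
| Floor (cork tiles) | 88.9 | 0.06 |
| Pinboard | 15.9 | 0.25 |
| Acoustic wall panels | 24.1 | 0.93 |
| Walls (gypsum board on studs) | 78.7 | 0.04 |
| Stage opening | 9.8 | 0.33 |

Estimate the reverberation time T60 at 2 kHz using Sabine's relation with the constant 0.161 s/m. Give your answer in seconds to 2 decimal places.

Equivalent absorption area: A = 88.9×0.03 + 88.9×0.06 + 15.9×0.25 + 24.1×0.93 + 78.7×0.04 + 9.8×0.33 = 40.771 m².
V = 10.1·8.8·3.4 = 302.192 m³.
T = 0.161 V/A = 0.161·302.192/40.771 = 1.19 s.

1.19 seconds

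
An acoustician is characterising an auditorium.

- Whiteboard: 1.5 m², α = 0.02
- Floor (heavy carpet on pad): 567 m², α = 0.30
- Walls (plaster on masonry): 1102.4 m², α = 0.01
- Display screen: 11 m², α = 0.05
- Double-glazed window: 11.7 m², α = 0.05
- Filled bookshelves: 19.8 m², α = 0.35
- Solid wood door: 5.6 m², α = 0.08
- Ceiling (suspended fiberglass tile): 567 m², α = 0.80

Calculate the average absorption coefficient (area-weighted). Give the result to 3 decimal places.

Total surface area S = 2286.0 m².
Weighted sum Σ Sα = 643.267.
ᾱ = 643.267 / 2286.0 = 0.281.

0.281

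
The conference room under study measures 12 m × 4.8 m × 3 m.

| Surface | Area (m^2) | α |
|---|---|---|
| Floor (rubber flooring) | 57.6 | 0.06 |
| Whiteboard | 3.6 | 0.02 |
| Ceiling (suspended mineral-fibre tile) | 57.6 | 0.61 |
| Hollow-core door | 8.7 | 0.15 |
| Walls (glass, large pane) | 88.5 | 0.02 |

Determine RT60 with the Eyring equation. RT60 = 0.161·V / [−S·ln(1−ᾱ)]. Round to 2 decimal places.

0.60 s

Total surface area S = 57.6 + 3.6 + 57.6 + 8.7 + 88.5 = 216.0 m^2.
Σ(Sᵢαᵢ) = 57.6×0.06 + 3.6×0.02 + 57.6×0.61 + 8.7×0.15 + 88.5×0.02 = 41.739.
Mean coefficient ᾱ = A/S = 0.1932.
−S·ln(1−ᾱ) = −216.0 × ln(1 − 0.1932) = 46.371.
V = 12 × 4.8 × 3 = 172.8 m³.
RT60 = 0.161 × 172.8 / 46.371 = 0.60 s.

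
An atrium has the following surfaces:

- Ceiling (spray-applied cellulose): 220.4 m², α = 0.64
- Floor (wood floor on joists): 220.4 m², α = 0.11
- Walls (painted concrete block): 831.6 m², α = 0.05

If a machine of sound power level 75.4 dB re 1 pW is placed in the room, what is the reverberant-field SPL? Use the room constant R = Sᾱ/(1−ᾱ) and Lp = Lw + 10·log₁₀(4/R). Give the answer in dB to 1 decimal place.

A = 206.880 sabins; S = 1272.4 m².
ᾱ = 0.1626, so room constant R = A/(1−ᾱ) = 247.050 m².
Lp = 75.4 + 10·log₁₀(4/247.050) = 75.4 + (-17.91) = 57.5 dB.

57.5 dB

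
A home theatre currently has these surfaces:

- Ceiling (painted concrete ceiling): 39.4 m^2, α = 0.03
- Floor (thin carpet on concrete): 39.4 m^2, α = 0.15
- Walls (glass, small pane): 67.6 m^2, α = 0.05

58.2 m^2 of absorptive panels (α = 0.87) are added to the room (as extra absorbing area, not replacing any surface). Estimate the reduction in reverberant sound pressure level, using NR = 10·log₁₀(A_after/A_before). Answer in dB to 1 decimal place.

Total absorption A_before = 39.4×0.03 + 39.4×0.15 + 67.6×0.05
  = 1.182 + 5.910 + 3.380 = 10.472 m^2 sabins.
Added absorption = 58.2 × 0.87 = 50.634 sabins.
New total A_after = 61.106 sabins.
NR = 10·log₁₀(61.106/10.472) = 7.7 dB.

7.7 dB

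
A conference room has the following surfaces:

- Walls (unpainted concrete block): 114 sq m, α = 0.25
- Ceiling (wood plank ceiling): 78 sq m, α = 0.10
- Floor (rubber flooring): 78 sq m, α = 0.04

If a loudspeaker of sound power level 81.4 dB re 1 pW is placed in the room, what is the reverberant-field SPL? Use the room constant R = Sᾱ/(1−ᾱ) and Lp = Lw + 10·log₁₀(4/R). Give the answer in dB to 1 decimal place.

70.8 dB

Σ(Sᵢαᵢ) = 114×0.25 + 78×0.10 + 78×0.04 = 39.420; total area S = 270.0 sq m.
ᾱ = 39.420/270.0 = 0.1460; R = Sᾱ/(1−ᾱ) = 39.420/(1−0.1460) = 46.159 sq m.
Lp = 81.4 + 10·log₁₀(4/46.159) = 81.4 + (-10.62) = 70.8 dB.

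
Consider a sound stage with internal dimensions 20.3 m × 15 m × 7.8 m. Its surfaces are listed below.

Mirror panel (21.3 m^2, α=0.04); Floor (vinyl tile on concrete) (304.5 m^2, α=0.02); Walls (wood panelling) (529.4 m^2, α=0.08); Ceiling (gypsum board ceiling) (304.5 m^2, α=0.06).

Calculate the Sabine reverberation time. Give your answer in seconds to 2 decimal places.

Equivalent absorption area: A = 21.3·0.04 + 304.5·0.02 + 529.4·0.08 + 304.5·0.06 = 67.564 m^2.
Room volume: 2375.1 m³.
T = 0.161 V/A = 0.161·2375.1/67.564 = 5.66 s.

5.66 seconds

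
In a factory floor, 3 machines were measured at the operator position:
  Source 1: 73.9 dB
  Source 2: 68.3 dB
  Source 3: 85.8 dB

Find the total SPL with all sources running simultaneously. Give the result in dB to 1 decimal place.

86.1 dB

Sum in the linear (power) domain: Σ 10^(Lᵢ/10) = 10^(73.9/10) + 10^(68.3/10) + 10^(85.8/10) = 4.115e+08.
Back to dB: 10·log₁₀ Σ = 86.1 dB.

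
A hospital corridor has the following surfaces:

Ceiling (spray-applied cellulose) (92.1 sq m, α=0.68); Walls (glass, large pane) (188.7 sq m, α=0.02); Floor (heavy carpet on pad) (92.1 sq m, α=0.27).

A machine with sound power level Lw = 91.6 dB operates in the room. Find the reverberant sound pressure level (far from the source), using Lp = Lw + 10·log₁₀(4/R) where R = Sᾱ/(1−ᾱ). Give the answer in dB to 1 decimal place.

A = 91.269 sabins; S = 372.9 sq m.
ᾱ = 0.2448, so room constant R = A/(1−ᾱ) = 120.854 sq m.
Lp = 91.6 + 10·log₁₀(4/120.854) = 91.6 + (-14.80) = 76.8 dB.

76.8 dB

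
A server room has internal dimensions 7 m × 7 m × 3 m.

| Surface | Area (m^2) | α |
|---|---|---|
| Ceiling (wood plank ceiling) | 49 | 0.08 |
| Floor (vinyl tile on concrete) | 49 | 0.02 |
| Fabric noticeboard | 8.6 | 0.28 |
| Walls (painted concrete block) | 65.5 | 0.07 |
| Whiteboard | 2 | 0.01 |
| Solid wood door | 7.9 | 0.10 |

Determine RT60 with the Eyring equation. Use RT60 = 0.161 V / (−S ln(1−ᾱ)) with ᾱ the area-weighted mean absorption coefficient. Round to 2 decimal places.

1.80 s

S = Σ Sᵢ = 182.0 m^2.
Absorption A = 49×0.08 + 49×0.02 + 8.6×0.28 + 65.5×0.07 + 2×0.01 + 7.9×0.10 = 12.703 sabins.
Mean coefficient ᾱ = A/S = 0.0698.
−S·ln(1−ᾱ) = −182.0 × ln(1 − 0.0698) = 13.169.
V = 7 × 7 × 3 = 147 m³.
T = 0.161·V/[−S·ln(1−ᾱ)] = 0.161·147/13.169 = 1.80 s.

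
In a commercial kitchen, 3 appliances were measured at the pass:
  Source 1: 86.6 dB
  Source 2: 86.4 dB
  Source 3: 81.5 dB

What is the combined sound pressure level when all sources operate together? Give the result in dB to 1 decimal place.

90.1 dB

Σ 10^(Lᵢ/10) = 1.035e+09.
Combined level = 10 log₁₀(1.035e+09) = 90.1 dB.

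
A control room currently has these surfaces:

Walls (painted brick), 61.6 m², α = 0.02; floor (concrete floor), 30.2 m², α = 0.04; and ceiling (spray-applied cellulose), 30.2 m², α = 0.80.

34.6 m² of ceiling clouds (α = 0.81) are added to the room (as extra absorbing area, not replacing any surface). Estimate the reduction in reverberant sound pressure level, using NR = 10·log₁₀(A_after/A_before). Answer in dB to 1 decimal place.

3.1 dB

Summing Sᵢαᵢ: 1.232 + 1.208 + 24.160 → A_before = 26.600 sabins.
Treatment contributes 34.6·0.81 = 28.026 sabins.
New total A_after = 54.626 sabins.
Reduction = 10 log₁₀(A_after/A_before) = 10 log₁₀(2.0536) = 3.1 dB.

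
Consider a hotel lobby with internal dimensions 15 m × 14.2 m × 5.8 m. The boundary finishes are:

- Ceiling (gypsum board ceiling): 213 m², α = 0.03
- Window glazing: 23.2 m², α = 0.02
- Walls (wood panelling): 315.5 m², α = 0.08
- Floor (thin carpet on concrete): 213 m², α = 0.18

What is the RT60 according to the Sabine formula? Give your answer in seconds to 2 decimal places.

A = Σ Sᵢαᵢ = 213*0.03 + 23.2*0.02 + 315.5*0.08 + 213*0.18 = 70.434 sabins.
Volume V = 15 × 14.2 × 5.8 = 1235.4 m³.
Sabine: RT60 = 0.161 × 1235.4 / 70.434 = 2.82 s.

2.82 s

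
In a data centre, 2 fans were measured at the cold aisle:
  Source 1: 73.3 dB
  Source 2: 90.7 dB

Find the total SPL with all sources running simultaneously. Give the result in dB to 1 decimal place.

Converting to relative power and adding: 10^(73.3/10) + 10^(90.7/10) = 1.196e+09.
Combined level = 10 log₁₀(1.196e+09) = 90.8 dB.

90.8 dB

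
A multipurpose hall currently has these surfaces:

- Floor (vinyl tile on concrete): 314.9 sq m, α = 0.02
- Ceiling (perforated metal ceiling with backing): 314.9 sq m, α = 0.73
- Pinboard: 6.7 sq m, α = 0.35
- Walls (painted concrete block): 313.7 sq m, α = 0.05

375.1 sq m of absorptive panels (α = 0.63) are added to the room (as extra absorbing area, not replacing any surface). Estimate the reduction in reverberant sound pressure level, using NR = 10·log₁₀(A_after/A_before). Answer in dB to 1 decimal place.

A_before = Σ Sᵢαᵢ = 314.9×0.02 + 314.9×0.73 + 6.7×0.35 + 313.7×0.05 = 254.205 sabins.
Treatment contributes 375.1·0.63 = 236.313 sabins.
A_after = 254.205 + 236.313 = 490.518 sabins.
Reduction = 10 log₁₀(A_after/A_before) = 10 log₁₀(1.9296) = 2.9 dB.

2.9 dB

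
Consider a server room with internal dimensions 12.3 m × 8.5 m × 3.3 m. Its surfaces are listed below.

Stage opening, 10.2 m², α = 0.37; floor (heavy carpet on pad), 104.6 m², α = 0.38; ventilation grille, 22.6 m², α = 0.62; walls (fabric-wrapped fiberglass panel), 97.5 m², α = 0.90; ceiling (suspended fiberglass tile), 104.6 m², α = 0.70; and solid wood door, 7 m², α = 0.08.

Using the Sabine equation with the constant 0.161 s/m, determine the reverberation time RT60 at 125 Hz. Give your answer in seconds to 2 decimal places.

0.25 s

Equivalent absorption area: A = 10.2*0.37 + 104.6*0.38 + 22.6*0.62 + 97.5*0.90 + 104.6*0.70 + 7*0.08 = 219.064 m².
V = 12.3·8.5·3.3 = 345.015 m³.
Sabine: RT60 = 0.161 × 345.015 / 219.064 = 0.25 s.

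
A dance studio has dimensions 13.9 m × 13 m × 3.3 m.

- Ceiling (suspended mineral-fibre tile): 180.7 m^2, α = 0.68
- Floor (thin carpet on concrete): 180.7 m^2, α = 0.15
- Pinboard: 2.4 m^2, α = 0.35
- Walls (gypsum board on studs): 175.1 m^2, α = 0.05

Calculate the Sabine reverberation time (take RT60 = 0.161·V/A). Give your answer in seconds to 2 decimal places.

0.60 s

Equivalent absorption area: A = 180.7×0.68 + 180.7×0.15 + 2.4×0.35 + 175.1×0.05 = 159.576 m^2.
Room volume: 596.31 m³.
Sabine: RT60 = 0.161 × 596.31 / 159.576 = 0.60 s.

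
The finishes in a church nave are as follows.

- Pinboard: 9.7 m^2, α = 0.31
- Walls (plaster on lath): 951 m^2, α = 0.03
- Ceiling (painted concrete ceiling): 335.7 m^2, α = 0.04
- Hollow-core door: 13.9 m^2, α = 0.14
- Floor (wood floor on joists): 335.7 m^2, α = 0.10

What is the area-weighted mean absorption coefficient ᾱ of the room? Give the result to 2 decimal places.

0.05

Total surface area S = 1646.0 m^2.
Σ(Sᵢαᵢ) = 9.7·0.31 + 951·0.03 + 335.7·0.04 + 13.9·0.14 + 335.7·0.10 = 80.481.
ᾱ = 80.481 / 1646.0 = 0.05.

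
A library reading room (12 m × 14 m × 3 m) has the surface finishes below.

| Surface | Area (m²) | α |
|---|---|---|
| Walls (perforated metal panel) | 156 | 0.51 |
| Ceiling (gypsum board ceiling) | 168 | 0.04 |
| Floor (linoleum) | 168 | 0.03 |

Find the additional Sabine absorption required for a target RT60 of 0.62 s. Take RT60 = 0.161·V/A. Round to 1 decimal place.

39.6 sabins

Summing Sᵢαᵢ: 79.560 + 6.720 + 5.040 → A₁ = 91.320 sabins.
Target A₂ = 0.161·504/0.62 = 130.877 sabins (V = 504 m³).
Additional absorption ΔA = 130.877 − 91.320 = 39.6 sabins.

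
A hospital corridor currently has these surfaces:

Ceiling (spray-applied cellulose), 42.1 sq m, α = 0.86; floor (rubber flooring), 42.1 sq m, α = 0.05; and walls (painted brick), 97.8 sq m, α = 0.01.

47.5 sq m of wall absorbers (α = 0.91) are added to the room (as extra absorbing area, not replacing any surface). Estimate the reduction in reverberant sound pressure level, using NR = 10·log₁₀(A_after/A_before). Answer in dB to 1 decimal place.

Total absorption A_before = 42.1*0.86 + 42.1*0.05 + 97.8*0.01
  = 36.206 + 2.105 + 0.978 = 39.289 sq m sabins.
Added absorption = 47.5 × 0.91 = 43.225 sabins.
New total A_after = 82.514 sabins.
NR = 10·log₁₀(82.514/39.289) = 3.2 dB.

3.2 dB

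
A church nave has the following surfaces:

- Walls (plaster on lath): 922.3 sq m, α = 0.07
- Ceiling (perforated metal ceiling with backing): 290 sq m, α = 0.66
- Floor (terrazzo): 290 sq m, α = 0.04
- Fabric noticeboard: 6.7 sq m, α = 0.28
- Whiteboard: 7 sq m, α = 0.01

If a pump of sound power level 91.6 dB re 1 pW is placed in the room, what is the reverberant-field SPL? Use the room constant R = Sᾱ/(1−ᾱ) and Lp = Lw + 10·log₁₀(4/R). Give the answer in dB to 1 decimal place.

Σ(Sᵢαᵢ) = 922.3×0.07 + 290×0.66 + 290×0.04 + 6.7×0.28 + 7×0.01 = 269.507; total area S = 1516.0 sq m.
ᾱ = 269.507/1516.0 = 0.1778; R = Sᾱ/(1−ᾱ) = 269.507/(1−0.1778) = 327.788 sq m.
Lp = 91.6 + 10·log₁₀(4/327.788) = 91.6 + (-19.14) = 72.5 dB.

72.5 dB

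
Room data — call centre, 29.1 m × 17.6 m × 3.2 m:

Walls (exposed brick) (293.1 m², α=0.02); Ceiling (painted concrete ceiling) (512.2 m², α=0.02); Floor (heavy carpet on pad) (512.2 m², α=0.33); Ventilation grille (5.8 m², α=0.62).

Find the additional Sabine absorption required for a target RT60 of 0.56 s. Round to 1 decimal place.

282.5 sabins

Equivalent absorption area: A₁ = 293.1×0.02 + 512.2×0.02 + 512.2×0.33 + 5.8×0.62 = 188.728 m².
For T = 0.56 s, need A₂ = 0.161·V/T = 0.161·1638.912/0.56 = 471.187 sabins.
Additional absorption ΔA = 471.187 − 188.728 = 282.5 sabins.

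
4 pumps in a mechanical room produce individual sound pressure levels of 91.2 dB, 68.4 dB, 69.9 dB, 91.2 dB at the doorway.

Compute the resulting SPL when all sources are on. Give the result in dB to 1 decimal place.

94.2 dB

Sum in the linear (power) domain: Σ 10^(Lᵢ/10) = 10^(91.2/10) + 10^(68.4/10) + 10^(69.9/10) + 10^(91.2/10) = 2.653e+09.
Back to dB: 10·log₁₀ Σ = 94.2 dB.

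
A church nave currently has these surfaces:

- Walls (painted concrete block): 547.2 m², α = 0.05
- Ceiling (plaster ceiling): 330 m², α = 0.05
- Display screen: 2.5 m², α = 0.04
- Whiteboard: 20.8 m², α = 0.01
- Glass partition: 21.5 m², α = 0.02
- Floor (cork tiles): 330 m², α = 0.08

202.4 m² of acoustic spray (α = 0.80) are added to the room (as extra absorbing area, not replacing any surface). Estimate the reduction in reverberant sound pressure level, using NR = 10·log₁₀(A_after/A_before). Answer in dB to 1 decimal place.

Total absorption A_before = 547.2·0.05 + 330·0.05 + 2.5·0.04 + 20.8·0.01 + 21.5·0.02 + 330·0.08
  = 27.360 + 16.500 + 0.100 + 0.208 + 0.430 + 26.400 = 70.998 m² sabins.
Treatment contributes 202.4·0.80 = 161.920 sabins.
New total A_after = 232.918 sabins.
NR = 10·log₁₀(232.918/70.998) = 5.2 dB.

5.2 dB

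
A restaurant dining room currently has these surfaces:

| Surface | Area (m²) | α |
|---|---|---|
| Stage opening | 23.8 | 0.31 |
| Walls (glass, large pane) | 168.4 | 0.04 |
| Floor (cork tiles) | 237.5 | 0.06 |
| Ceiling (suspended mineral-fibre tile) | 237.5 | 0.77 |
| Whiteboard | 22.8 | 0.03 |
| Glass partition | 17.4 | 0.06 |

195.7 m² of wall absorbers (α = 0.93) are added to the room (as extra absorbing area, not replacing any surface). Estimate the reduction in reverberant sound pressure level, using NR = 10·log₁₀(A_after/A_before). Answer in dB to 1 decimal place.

2.7 dB

Total absorption A_before = 23.8·0.31 + 168.4·0.04 + 237.5·0.06 + 237.5·0.77 + 22.8·0.03 + 17.4·0.06
  = 7.378 + 6.736 + 14.250 + 182.875 + 0.684 + 1.044 = 212.967 m² sabins.
Treatment contributes 195.7·0.93 = 182.001 sabins.
New total A_after = 394.968 sabins.
NR = 10·log₁₀(394.968/212.967) = 2.7 dB.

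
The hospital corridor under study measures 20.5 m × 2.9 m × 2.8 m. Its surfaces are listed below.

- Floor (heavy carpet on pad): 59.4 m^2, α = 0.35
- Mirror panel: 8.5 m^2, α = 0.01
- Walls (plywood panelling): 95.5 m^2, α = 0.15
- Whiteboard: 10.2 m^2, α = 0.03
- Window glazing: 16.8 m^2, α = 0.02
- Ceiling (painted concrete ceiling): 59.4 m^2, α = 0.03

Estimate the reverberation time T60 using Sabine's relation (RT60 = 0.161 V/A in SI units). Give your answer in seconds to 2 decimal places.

Equivalent absorption area: A = 59.4*0.35 + 8.5*0.01 + 95.5*0.15 + 10.2*0.03 + 16.8*0.02 + 59.4*0.03 = 37.624 m^2.
Room volume: 166.46 m³.
T = 0.161 V/A = 0.161·166.46/37.624 = 0.71 s.

0.71 s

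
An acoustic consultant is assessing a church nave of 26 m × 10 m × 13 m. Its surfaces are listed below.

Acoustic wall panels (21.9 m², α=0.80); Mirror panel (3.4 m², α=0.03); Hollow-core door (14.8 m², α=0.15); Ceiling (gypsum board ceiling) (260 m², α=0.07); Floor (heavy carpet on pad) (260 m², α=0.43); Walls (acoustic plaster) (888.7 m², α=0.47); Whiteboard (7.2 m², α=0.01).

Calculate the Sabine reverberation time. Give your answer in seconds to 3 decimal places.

Total absorption A = 21.9*0.80 + 3.4*0.03 + 14.8*0.15 + 260*0.07 + 260*0.43 + 888.7*0.47 + 7.2*0.01
  = 17.520 + 0.102 + 2.220 + 18.200 + 111.800 + 417.689 + 0.072 = 567.603 m² sabins.
Volume V = 26 × 10 × 13 = 3380 m³.
RT60 = 0.161 · V / A = 0.161 × 3380 / 567.603 = 0.959 s.

0.959 sec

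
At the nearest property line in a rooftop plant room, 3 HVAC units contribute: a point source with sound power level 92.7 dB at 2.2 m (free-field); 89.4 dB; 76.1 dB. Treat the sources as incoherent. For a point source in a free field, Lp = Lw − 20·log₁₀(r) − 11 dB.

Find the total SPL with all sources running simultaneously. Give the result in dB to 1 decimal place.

89.7 dB

Source at 2.2 m: Lp = 92.7 − 20·log₁₀(2.2) − 11 = 74.9 dB.
Converting to relative power and adding: 10^(74.9/10) + 10^(89.4/10) + 10^(76.1/10) = 9.426e+08.
Combined level = 10 log₁₀(9.426e+08) = 89.7 dB.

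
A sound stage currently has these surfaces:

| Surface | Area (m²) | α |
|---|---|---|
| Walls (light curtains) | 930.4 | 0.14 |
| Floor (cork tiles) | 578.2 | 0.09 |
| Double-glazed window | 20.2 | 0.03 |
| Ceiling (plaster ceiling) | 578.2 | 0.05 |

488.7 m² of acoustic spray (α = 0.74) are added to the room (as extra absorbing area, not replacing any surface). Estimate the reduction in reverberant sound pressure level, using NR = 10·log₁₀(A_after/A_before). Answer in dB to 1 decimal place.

4.3 dB

A_before = Σ Sᵢαᵢ = 930.4×0.14 + 578.2×0.09 + 20.2×0.03 + 578.2×0.05 = 211.810 sabins.
Treatment contributes 488.7·0.74 = 361.638 sabins.
New total A_after = 573.448 sabins.
NR = 10·log₁₀(573.448/211.810) = 4.3 dB.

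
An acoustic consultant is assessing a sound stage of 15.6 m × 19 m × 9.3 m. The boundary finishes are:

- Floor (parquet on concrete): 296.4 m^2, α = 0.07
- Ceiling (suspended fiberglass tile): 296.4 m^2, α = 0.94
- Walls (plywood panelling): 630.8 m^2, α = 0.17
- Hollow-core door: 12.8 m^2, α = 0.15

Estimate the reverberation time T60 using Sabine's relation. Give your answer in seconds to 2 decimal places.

1.09 s

Summing Sᵢαᵢ: 20.748 + 278.616 + 107.236 + 1.920 → A = 408.520 sabins.
Volume V = 15.6 × 19 × 9.3 = 2756.52 m³.
RT60 = 0.161 · V / A = 0.161 × 2756.52 / 408.520 = 1.09 s.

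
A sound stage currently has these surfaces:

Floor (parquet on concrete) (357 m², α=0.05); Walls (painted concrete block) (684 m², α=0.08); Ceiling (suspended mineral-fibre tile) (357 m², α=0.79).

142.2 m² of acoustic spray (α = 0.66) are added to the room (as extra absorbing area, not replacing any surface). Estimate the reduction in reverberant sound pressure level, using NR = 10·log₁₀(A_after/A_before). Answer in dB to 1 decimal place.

Summing Sᵢαᵢ: 17.850 + 54.720 + 282.030 → A_before = 354.600 sabins.
Treatment contributes 142.2·0.66 = 93.852 sabins.
A_after = 354.600 + 93.852 = 448.452 sabins.
NR = 10·log₁₀(448.452/354.600) = 1.0 dB.

1.0 dB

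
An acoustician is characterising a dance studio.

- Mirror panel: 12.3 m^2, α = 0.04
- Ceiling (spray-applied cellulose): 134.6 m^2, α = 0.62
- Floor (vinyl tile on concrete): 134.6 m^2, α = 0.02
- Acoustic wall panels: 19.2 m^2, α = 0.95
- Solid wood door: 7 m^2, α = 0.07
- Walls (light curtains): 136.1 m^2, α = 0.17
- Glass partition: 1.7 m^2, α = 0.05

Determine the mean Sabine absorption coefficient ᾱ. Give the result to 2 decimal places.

0.29

Total surface area S = 445.5 m^2.
Σ(Sᵢαᵢ) = 12.3×0.04 + 134.6×0.62 + 134.6×0.02 + 19.2×0.95 + 7×0.07 + 136.1×0.17 + 1.7×0.05 = 128.588.
ᾱ = 128.588 / 445.5 = 0.29.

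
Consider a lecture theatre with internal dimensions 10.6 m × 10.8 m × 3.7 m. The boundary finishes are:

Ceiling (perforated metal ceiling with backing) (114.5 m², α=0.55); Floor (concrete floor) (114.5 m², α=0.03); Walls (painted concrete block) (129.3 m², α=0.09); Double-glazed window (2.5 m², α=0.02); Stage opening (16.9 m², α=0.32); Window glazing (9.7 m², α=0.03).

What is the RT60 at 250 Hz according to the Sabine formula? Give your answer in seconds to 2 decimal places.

A = Σ Sᵢαᵢ = 114.5·0.55 + 114.5·0.03 + 129.3·0.09 + 2.5·0.02 + 16.9·0.32 + 9.7·0.03 = 83.796 sabins.
Room volume: 423.576 m³.
Sabine: RT60 = 0.161 × 423.576 / 83.796 = 0.81 s.

0.81 seconds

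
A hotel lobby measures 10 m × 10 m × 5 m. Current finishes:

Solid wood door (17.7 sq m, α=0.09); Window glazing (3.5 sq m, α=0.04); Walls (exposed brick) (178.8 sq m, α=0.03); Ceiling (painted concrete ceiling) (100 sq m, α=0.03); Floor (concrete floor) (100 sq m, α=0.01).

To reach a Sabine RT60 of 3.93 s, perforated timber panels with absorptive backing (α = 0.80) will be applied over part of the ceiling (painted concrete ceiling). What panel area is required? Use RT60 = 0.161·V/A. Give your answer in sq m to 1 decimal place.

12.2

A₁ = Σ Sᵢαᵢ = 17.7·0.09 + 3.5·0.04 + 178.8·0.03 + 100·0.03 + 100·0.01 = 11.097 sabins.
Required A₂ = 0.161·500/3.93 = 20.483 sabins.
Absorption to add: 20.483 − 11.097 = 9.386 sabins.
Net gain per sq m: Δα = 0.80 − 0.03 = 0.77.
Panel area = 9.386 / 0.77 = 12.2 sq m.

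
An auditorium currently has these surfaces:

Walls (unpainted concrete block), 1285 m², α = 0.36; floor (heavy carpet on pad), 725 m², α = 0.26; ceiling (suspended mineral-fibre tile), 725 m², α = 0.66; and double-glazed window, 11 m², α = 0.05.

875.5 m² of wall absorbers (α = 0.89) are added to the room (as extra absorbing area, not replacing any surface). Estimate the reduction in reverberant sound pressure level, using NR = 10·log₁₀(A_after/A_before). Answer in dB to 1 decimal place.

2.3 dB

Equivalent absorption area: A_before = 1285*0.36 + 725*0.26 + 725*0.66 + 11*0.05 = 1130.150 m².
Added absorption = 875.5 × 0.89 = 779.195 sabins.
New total A_after = 1909.345 sabins.
Reduction = 10 log₁₀(A_after/A_before) = 10 log₁₀(1.6895) = 2.3 dB.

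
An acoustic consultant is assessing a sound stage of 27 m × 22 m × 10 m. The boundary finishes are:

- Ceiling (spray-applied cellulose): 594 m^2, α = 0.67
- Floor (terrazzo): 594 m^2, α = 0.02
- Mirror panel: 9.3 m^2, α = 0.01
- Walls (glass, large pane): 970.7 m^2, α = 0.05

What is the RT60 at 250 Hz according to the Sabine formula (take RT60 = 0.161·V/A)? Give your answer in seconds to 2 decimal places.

2.09 seconds

Total absorption A = 594·0.67 + 594·0.02 + 9.3·0.01 + 970.7·0.05
  = 397.980 + 11.880 + 0.093 + 48.535 = 458.488 m^2 sabins.
Room volume: 5940 m³.
T = 0.161 V/A = 0.161·5940/458.488 = 2.09 s.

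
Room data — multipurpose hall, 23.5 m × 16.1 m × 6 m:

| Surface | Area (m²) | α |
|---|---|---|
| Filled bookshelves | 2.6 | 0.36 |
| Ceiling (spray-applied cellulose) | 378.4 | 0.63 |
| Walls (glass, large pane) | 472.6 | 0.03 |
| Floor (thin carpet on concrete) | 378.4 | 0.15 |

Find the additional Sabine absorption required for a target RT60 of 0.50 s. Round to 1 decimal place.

Total absorption A₁ = 2.6·0.36 + 378.4·0.63 + 472.6·0.03 + 378.4·0.15
  = 0.936 + 238.392 + 14.178 + 56.760 = 310.266 m² sabins.
For T = 0.50 s, need A₂ = 0.161·V/T = 0.161·2270.1/0.50 = 730.972 sabins.
Shortfall: 730.972 − 310.266 = 420.7 sabins.

420.7 sabins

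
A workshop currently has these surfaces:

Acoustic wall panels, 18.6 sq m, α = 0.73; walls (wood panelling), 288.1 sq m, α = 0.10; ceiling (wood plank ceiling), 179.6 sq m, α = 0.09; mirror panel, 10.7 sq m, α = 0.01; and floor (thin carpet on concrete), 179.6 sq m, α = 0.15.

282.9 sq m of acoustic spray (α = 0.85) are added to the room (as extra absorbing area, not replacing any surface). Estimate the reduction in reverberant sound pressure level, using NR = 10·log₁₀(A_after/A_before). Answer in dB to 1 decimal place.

5.8 dB

A_before = Σ Sᵢαᵢ = 18.6·0.73 + 288.1·0.10 + 179.6·0.09 + 10.7·0.01 + 179.6·0.15 = 85.599 sabins.
Treatment contributes 282.9·0.85 = 240.465 sabins.
New total A_after = 326.064 sabins.
Reduction = 10 log₁₀(A_after/A_before) = 10 log₁₀(3.8092) = 5.8 dB.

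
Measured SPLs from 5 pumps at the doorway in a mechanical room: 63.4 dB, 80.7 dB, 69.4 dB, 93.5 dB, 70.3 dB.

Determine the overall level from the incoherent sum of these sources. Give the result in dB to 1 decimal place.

Sum in the linear (power) domain: Σ 10^(Lᵢ/10) = 10^(63.4/10) + 10^(80.7/10) + 10^(69.4/10) + 10^(93.5/10) + 10^(70.3/10) = 2.378e+09.
Combined level = 10 log₁₀(2.378e+09) = 93.8 dB.

93.8 dB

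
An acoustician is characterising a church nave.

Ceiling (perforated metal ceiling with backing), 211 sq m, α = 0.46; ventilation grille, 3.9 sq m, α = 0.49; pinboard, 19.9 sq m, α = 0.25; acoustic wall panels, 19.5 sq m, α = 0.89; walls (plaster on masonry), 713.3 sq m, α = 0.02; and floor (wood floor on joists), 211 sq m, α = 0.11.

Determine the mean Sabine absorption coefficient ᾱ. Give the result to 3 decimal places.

Total surface area S = 1178.6 sq m.
A = 211×0.46 + 3.9×0.49 + 19.9×0.25 + 19.5×0.89 + 713.3×0.02 + 211×0.11 = 158.777 sabins.
ᾱ = 158.777 / 1178.6 = 0.135.

0.135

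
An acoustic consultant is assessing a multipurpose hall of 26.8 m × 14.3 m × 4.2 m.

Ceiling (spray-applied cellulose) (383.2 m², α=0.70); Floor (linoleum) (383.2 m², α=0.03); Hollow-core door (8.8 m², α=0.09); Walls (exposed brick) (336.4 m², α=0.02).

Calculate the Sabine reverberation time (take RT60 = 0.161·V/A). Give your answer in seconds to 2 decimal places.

Summing Sᵢαᵢ: 268.240 + 11.496 + 0.792 + 6.728 → A = 287.256 sabins.
Room volume: 1609.608 m³.
Sabine: RT60 = 0.161 × 1609.608 / 287.256 = 0.90 s.

0.90 sec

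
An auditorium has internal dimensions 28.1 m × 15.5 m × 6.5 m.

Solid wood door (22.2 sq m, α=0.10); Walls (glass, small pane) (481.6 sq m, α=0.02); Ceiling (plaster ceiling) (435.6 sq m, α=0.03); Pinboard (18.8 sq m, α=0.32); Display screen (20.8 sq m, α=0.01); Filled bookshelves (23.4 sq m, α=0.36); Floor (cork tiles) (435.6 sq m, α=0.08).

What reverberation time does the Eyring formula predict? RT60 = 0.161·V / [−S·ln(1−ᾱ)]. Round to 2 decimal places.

S = Σ Sᵢ = 1438.0 sq m.
Absorption A = 22.2×0.10 + 481.6×0.02 + 435.6×0.03 + 18.8×0.32 + 20.8×0.01 + 23.4×0.36 + 435.6×0.08 = 74.416 sabins.
ᾱ = 74.416 / 1438.0 = 0.0517.
−S·ln(1−ᾱ) = −1438.0 × ln(1 − 0.0517) = 76.335.
V = 28.1 × 15.5 × 6.5 = 2831.075 m³.
RT60 = 0.161 × 2831.075 / 76.335 = 5.97 s.

5.97 s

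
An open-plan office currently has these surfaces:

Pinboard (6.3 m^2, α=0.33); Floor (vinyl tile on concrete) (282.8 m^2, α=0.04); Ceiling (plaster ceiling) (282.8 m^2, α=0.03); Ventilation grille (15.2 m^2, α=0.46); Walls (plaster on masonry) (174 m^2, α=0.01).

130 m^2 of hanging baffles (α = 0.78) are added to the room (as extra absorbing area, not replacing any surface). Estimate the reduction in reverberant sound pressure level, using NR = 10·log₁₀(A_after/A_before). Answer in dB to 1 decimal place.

6.3 dB

Total absorption A_before = 6.3×0.33 + 282.8×0.04 + 282.8×0.03 + 15.2×0.46 + 174×0.01
  = 2.079 + 11.312 + 8.484 + 6.992 + 1.740 = 30.607 m^2 sabins.
Added absorption = 130 × 0.78 = 101.400 sabins.
New total A_after = 132.007 sabins.
NR = 10·log₁₀(132.007/30.607) = 6.3 dB.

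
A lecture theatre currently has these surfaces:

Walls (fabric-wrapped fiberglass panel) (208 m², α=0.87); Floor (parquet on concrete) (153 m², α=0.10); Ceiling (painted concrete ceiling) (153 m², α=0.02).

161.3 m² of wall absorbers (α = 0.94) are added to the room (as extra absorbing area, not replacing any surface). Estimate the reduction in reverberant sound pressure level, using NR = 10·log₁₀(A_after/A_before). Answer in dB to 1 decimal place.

2.5 dB

Summing Sᵢαᵢ: 180.960 + 15.300 + 3.060 → A_before = 199.320 sabins.
Added absorption = 161.3 × 0.94 = 151.622 sabins.
New total A_after = 350.942 sabins.
Reduction = 10 log₁₀(A_after/A_before) = 10 log₁₀(1.7607) = 2.5 dB.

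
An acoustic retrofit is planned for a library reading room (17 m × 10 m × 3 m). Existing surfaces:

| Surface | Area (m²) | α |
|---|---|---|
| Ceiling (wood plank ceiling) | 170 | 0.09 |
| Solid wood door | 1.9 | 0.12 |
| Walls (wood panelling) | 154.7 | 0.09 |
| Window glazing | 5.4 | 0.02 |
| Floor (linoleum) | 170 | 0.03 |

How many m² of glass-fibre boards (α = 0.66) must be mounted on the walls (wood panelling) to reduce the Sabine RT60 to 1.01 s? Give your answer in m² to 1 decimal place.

81.8

A₁ = Σ Sᵢαᵢ = 170·0.09 + 1.9·0.12 + 154.7·0.09 + 5.4·0.02 + 170·0.03 = 34.659 sabins.
V = 510 m³. Target absorption A₂ = 0.161 × 510 / 1.01 = 81.297 sabins.
Absorption to add: 81.297 − 34.659 = 46.638 sabins.
Each m² of panel replacing the walls (wood panelling) adds (0.66 − 0.09) = 0.57 sabins.
Panel area = 46.638 / 0.57 = 81.8 m².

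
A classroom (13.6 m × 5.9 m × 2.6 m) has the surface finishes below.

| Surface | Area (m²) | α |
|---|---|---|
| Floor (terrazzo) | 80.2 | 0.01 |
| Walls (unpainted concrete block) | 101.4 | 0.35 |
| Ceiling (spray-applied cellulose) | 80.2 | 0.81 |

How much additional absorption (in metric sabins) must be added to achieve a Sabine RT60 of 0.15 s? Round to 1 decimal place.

Summing Sᵢαᵢ: 0.802 + 35.490 + 64.962 → A₁ = 101.254 sabins.
V = 208.624 m³. Required absorption A₂ = 0.161 × 208.624 / 0.15 = 223.923 sabins.
ΔA = A₂ − A₁ = 223.923 − 101.254 = 122.7 sabins.

122.7 sabins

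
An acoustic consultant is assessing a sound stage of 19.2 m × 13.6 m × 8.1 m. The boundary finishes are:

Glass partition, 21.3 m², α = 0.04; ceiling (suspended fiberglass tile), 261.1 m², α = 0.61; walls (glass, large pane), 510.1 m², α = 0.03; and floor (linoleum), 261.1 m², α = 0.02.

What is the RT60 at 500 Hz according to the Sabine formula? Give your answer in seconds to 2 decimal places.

Equivalent absorption area: A = 21.3*0.04 + 261.1*0.61 + 510.1*0.03 + 261.1*0.02 = 180.648 m².
Volume V = 19.2 × 13.6 × 8.1 = 2115.072 m³.
T = 0.161 V/A = 0.161·2115.072/180.648 = 1.89 s.

1.89 s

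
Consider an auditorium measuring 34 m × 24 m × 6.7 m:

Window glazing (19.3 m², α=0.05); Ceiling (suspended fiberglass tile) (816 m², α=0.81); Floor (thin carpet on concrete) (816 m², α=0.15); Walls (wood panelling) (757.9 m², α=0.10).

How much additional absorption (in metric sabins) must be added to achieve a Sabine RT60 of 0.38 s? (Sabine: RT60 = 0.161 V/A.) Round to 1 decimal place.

Equivalent absorption area: A₁ = 19.3*0.05 + 816*0.81 + 816*0.15 + 757.9*0.10 = 860.115 m².
Target A₂ = 0.161·5467.2/0.38 = 2316.366 sabins (V = 5467.2 m³).
Shortfall: 2316.366 − 860.115 = 1456.3 sabins.

1456.3 sabins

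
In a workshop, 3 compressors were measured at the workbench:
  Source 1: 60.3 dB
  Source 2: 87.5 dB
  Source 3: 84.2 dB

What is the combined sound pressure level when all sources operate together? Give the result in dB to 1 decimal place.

89.2 dB

Converting to relative power and adding: 10^(60.3/10) + 10^(87.5/10) + 10^(84.2/10) = 8.264e+08.
L_total = 10·log₁₀(8.264e+08) = 89.2 dB.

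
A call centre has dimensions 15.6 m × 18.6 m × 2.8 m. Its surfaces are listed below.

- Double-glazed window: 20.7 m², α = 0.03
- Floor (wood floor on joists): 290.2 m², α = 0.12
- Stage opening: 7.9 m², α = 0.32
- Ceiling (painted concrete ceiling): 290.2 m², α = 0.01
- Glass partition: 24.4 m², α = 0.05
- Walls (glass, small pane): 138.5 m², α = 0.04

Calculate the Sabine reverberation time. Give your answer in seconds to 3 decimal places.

2.746 s

Total absorption A = 20.7×0.03 + 290.2×0.12 + 7.9×0.32 + 290.2×0.01 + 24.4×0.05 + 138.5×0.04
  = 0.621 + 34.824 + 2.528 + 2.902 + 1.220 + 5.540 = 47.635 m² sabins.
Volume V = 15.6 × 18.6 × 2.8 = 812.448 m³.
T = 0.161 V/A = 0.161·812.448/47.635 = 2.746 s.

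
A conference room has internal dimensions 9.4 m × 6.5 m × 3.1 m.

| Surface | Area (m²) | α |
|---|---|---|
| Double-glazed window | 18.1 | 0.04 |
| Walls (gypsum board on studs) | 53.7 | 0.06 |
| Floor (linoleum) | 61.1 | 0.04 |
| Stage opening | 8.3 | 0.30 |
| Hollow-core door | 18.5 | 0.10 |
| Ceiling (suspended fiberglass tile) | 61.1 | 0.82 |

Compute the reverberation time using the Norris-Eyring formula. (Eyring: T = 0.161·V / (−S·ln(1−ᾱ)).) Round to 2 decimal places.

Total surface area S = 18.1 + 53.7 + 61.1 + 8.3 + 18.5 + 61.1 = 220.8 m².
Σ(Sᵢαᵢ) = 18.1·0.04 + 53.7·0.06 + 61.1·0.04 + 8.3·0.30 + 18.5·0.10 + 61.1·0.82 = 60.832.
ᾱ = 60.832 / 220.8 = 0.2755.
Eyring denominator: −S ln(1−ᾱ) = 71.158.
V = 9.4 × 6.5 × 3.1 = 189.41 m³.
T = 0.161·V/[−S·ln(1−ᾱ)] = 0.161·189.41/71.158 = 0.43 s.

0.43 sec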